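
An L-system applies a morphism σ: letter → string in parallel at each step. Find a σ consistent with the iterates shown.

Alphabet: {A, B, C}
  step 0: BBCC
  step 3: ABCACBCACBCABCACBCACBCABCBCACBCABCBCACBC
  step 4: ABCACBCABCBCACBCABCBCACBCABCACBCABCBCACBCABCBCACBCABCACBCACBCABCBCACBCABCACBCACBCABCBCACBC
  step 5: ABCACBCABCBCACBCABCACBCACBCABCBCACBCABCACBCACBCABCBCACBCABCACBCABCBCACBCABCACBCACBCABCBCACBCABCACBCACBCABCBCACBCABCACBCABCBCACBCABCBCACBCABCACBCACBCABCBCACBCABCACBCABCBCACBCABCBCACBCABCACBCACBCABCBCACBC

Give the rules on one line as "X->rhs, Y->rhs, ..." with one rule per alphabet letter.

  step 4 ⇒ step 5: ABCACBCABCBCACBCABCBCACBCABCACBCABCBCACBCABCBCACBCABCACBCACBCABCBCACBCABCACBCACBCABCBCACBC ⇒ ABC·AC·BC·ABC·BC·AC·BC·ABC·AC·BC·AC·BC·ABC·BC·AC·BC·ABC·AC·BC·AC·BC·ABC·BC·AC·BC·ABC·AC·BC·ABC·BC·AC·BC·ABC·AC·BC·AC·BC·ABC·BC·AC·BC·ABC·AC·BC·AC·BC·ABC·BC·AC·BC·ABC·AC·BC·ABC·BC·AC·BC·ABC·BC·AC·BC·ABC·AC·BC·AC·BC·ABC·BC·AC·BC·ABC·AC·BC·ABC·BC·AC·BC·ABC·BC·AC·BC·ABC·AC·BC·AC·BC·ABC·BC·AC·BC
    A ↦ ABC
    B ↦ AC
    C ↦ BC

A->ABC, B->AC, C->BC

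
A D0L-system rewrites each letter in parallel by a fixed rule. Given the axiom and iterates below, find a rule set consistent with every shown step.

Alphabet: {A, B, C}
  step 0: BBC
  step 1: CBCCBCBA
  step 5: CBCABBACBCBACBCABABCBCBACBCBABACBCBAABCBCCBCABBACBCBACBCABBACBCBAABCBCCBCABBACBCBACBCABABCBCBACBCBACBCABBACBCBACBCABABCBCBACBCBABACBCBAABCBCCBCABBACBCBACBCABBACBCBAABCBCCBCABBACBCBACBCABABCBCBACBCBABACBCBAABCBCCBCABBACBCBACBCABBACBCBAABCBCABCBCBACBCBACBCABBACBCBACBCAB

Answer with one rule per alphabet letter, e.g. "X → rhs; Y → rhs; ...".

  step 0 ⇒ step 1: BBC ⇒ CBC·CBC·BA
    B ↦ CBC
    C ↦ BA
    A ↦ AB  (constrained at step 1)

A->AB, B->CBC, C->BA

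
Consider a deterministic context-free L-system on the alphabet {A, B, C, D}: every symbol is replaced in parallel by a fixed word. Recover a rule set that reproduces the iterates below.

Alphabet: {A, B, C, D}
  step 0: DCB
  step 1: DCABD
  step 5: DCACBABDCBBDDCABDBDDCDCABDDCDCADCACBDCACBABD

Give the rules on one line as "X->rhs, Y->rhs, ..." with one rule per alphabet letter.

  step 0 ⇒ step 1: DCB ⇒ DC·A·BD
    B ↦ BD
    C ↦ A
    D ↦ DC
    A ↦ CB  (constrained at step 1)

A->CB, B->BD, C->A, D->DC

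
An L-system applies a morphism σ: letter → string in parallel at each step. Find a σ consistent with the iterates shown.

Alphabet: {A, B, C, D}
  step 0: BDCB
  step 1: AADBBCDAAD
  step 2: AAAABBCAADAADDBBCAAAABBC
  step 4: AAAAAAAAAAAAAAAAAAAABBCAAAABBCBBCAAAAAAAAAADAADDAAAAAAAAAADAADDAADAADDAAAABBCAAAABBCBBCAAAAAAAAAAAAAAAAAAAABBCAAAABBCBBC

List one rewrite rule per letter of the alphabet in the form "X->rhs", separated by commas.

  step 1 ⇒ step 2: AADBBCDAAD ⇒ AA·AA·BBC·AAD·AAD·D·BBC·AA·AA·BBC
    A ↦ AA
    B ↦ AAD
    C ↦ D
    D ↦ BBC

A->AA, B->AAD, C->D, D->BBC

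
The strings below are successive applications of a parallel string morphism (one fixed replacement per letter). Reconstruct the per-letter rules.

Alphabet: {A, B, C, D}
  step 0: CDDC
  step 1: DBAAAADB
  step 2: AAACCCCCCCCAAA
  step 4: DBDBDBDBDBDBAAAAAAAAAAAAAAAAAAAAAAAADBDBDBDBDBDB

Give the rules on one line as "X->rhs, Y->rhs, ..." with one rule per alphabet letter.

  step 1 ⇒ step 2: DBAAAADB ⇒ AA·A·CC·CC·CC·CC·AA·A
    A ↦ CC
    B ↦ A
    D ↦ AA
  step 0 ⇒ step 1: CDDC ⇒ DB·AA·AA·DB
    C ↦ DB

A->CC, B->A, C->DB, D->AA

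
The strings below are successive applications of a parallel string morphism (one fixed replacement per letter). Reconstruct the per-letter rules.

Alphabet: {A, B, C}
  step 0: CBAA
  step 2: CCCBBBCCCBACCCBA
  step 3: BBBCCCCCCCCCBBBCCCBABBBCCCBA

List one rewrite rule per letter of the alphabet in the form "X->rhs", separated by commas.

A->BA, B->CCC, C->B

  step 2 ⇒ step 3: CCCBBBCCCBACCCBA ⇒ B·B·B·CCC·CCC·CCC·B·B·B·CCC·BA·B·B·B·CCC·BA
    A ↦ BA
    B ↦ CCC
    C ↦ B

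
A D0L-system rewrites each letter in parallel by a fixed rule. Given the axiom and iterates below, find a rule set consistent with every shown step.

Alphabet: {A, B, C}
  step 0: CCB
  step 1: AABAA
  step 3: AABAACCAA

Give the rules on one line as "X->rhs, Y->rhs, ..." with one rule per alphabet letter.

A->C, B->BAA, C->A

  step 0 ⇒ step 1: CCB ⇒ A·A·BAA
    B ↦ BAA
    C ↦ A
    A ↦ C  (constrained at step 1)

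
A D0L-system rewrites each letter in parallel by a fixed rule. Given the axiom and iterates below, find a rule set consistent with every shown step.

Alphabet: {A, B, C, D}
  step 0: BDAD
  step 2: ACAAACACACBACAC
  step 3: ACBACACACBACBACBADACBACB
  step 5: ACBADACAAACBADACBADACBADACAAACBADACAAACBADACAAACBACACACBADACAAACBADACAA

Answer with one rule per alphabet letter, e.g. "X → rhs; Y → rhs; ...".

A->AC, B->AD, C->B, D->AA

  step 2 ⇒ step 3: ACAAACACACBACAC ⇒ AC·B·AC·AC·AC·B·AC·B·AC·B·AD·AC·B·AC·B
    A ↦ AC
    B ↦ AD
    C ↦ B
    D ↦ AA  (constrained at step 0)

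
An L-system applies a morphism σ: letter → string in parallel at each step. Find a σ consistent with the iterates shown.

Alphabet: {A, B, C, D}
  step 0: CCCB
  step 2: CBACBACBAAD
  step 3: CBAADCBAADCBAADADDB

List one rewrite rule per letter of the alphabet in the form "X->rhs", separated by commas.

  step 2 ⇒ step 3: CBACBACBAAD ⇒ CB·A·AD·CB·A·AD·CB·A·AD·AD·DB
    A ↦ AD
    B ↦ A
    C ↦ CB
    D ↦ DB

A->AD, B->A, C->CB, D->DB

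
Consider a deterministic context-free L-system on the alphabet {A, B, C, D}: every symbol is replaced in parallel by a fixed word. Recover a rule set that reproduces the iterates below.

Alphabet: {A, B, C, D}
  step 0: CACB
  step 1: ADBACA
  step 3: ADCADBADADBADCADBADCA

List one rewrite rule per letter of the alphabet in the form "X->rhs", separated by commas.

  step 0 ⇒ step 1: CACB ⇒ A·DB·A·CA
    A ↦ DB
    B ↦ CA
    C ↦ A
    D ↦ AD  (constrained at step 1)

A->DB, B->CA, C->A, D->AD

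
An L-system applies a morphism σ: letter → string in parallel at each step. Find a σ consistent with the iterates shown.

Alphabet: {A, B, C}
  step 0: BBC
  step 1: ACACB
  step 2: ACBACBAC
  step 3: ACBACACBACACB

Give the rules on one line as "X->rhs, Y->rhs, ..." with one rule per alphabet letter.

A->AC, B->AC, C->B

  step 2 ⇒ step 3: ACBACBAC ⇒ AC·B·AC·AC·B·AC·AC·B
    A ↦ AC
    B ↦ AC
    C ↦ B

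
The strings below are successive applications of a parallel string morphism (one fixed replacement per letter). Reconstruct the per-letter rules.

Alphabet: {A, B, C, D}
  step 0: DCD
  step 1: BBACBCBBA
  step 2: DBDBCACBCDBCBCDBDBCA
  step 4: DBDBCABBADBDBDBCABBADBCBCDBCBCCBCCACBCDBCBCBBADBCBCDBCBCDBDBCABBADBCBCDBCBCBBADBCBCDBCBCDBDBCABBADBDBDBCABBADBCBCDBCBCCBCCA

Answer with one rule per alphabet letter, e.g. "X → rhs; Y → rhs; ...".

  step 1 ⇒ step 2: BBACBCBBA ⇒ DB·DB·CA·CBC·DB·CBC·DB·DB·CA
    A ↦ CA
    B ↦ DB
    C ↦ CBC
  step 0 ⇒ step 1: DCD ⇒ BBA·CBC·BBA
    D ↦ BBA

A->CA, B->DB, C->CBC, D->BBA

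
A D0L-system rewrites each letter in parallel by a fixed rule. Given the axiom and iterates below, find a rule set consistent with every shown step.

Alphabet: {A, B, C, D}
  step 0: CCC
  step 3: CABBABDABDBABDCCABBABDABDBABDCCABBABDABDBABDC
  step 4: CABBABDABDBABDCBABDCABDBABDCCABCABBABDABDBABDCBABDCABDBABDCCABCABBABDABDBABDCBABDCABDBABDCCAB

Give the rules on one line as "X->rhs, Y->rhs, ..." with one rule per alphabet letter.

A->B, B->ABD, C->CAB, D->C

  step 3 ⇒ step 4: CABBABDABDBABDCCABBABDABDBABDCCABBABDABDBABDC ⇒ CAB·B·ABD·ABD·B·ABD·C·B·ABD·C·ABD·B·ABD·C·CAB·CAB·B·ABD·ABD·B·ABD·C·B·ABD·C·ABD·B·ABD·C·CAB·CAB·B·ABD·ABD·B·ABD·C·B·ABD·C·ABD·B·ABD·C·CAB
    A ↦ B
    B ↦ ABD
    C ↦ CAB
    D ↦ C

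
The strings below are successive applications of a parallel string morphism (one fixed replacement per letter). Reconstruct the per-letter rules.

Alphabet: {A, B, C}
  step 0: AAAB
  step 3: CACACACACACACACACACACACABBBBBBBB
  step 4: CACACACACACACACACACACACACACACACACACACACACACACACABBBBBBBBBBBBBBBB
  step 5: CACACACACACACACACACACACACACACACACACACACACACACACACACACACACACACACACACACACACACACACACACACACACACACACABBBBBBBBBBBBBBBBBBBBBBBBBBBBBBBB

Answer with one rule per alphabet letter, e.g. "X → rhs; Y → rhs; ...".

A->CA, B->BB, C->CA

  step 4 ⇒ step 5: CACACACACACACACACACACACACACACACACACACACACACACACABBBBBBBBBBBBBBBB ⇒ CA·CA·CA·CA·CA·CA·CA·CA·CA·CA·CA·CA·CA·CA·CA·CA·CA·CA·CA·CA·CA·CA·CA·CA·CA·CA·CA·CA·CA·CA·CA·CA·CA·CA·CA·CA·CA·CA·CA·CA·CA·CA·CA·CA·CA·CA·CA·CA·BB·BB·BB·BB·BB·BB·BB·BB·BB·BB·BB·BB·BB·BB·BB·BB
    A ↦ CA
    B ↦ BB
    C ↦ CA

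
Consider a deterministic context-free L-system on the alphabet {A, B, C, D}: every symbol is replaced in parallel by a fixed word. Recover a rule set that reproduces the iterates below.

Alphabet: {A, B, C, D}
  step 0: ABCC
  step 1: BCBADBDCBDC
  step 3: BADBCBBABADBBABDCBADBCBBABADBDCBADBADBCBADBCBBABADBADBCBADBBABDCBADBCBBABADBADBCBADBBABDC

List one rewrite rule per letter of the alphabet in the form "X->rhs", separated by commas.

A->BC, B->BAD, C->BDC, D->BBA

  step 0 ⇒ step 1: ABCC ⇒ BC·BAD·BDC·BDC
    A ↦ BC
    B ↦ BAD
    C ↦ BDC
    D ↦ BBA  (constrained at step 1)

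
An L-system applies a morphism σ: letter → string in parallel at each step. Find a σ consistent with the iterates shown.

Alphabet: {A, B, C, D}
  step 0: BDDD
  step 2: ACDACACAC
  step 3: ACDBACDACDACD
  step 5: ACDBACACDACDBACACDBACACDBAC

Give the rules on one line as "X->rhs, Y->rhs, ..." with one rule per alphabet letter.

A->AC, B->AC, C->D, D->B

  step 2 ⇒ step 3: ACDACACAC ⇒ AC·D·B·AC·D·AC·D·AC·D
    A ↦ AC
    C ↦ D
    D ↦ B
    B ↦ AC  (constrained at step 0)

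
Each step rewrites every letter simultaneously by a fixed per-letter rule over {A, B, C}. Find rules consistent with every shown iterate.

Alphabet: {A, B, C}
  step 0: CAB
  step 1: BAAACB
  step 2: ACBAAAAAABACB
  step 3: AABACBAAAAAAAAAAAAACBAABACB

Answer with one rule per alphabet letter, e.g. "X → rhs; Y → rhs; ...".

  step 2 ⇒ step 3: ACBAAAAAABACB ⇒ AA·B·ACB·AA·AA·AA·AA·AA·AA·ACB·AA·B·ACB
    A ↦ AA
    B ↦ ACB
    C ↦ B

A->AA, B->ACB, C->B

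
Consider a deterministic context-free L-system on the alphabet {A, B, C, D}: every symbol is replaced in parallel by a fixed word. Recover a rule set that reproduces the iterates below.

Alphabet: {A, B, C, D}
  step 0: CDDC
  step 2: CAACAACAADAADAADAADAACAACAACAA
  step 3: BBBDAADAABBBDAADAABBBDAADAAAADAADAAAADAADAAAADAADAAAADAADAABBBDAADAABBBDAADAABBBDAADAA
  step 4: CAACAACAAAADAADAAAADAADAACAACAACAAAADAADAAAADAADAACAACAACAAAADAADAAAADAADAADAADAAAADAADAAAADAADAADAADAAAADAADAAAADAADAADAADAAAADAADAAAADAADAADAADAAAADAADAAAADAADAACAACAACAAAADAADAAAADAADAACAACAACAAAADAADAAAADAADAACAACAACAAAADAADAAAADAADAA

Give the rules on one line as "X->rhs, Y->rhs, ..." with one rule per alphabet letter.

A->DAA, B->CAA, C->BBB, D->AA

  step 3 ⇒ step 4: BBBDAADAABBBDAADAABBBDAADAAAADAADAAAADAADAAAADAADAAAADAADAABBBDAADAABBBDAADAABBBDAADAA ⇒ CAA·CAA·CAA·AA·DAA·DAA·AA·DAA·DAA·CAA·CAA·CAA·AA·DAA·DAA·AA·DAA·DAA·CAA·CAA·CAA·AA·DAA·DAA·AA·DAA·DAA·DAA·DAA·AA·DAA·DAA·AA·DAA·DAA·DAA·DAA·AA·DAA·DAA·AA·DAA·DAA·DAA·DAA·AA·DAA·DAA·AA·DAA·DAA·DAA·DAA·AA·DAA·DAA·AA·DAA·DAA·CAA·CAA·CAA·AA·DAA·DAA·AA·DAA·DAA·CAA·CAA·CAA·AA·DAA·DAA·AA·DAA·DAA·CAA·CAA·CAA·AA·DAA·DAA·AA·DAA·DAA
    A ↦ DAA
    B ↦ CAA
    D ↦ AA
  step 2 ⇒ step 3: CAACAACAADAADAADAADAACAACAACAA ⇒ BBB·DAA·DAA·BBB·DAA·DAA·BBB·DAA·DAA·AA·DAA·DAA·AA·DAA·DAA·AA·DAA·DAA·AA·DAA·DAA·BBB·DAA·DAA·BBB·DAA·DAA·BBB·DAA·DAA
    C ↦ BBB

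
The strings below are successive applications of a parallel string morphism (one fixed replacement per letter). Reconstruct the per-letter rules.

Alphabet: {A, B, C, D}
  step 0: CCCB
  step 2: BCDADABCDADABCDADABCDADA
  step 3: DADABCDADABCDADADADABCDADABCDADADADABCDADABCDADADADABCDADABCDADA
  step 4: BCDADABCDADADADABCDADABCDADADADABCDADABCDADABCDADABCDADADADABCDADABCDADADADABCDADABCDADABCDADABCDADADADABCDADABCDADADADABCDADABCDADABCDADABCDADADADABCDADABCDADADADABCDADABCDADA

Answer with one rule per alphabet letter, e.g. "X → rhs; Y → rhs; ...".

A->ADA, B->DA, C->DA, D->BCD

  step 3 ⇒ step 4: DADABCDADABCDADADADABCDADABCDADADADABCDADABCDADADADABCDADABCDADA ⇒ BCD·ADA·BCD·ADA·DA·DA·BCD·ADA·BCD·ADA·DA·DA·BCD·ADA·BCD·ADA·BCD·ADA·BCD·ADA·DA·DA·BCD·ADA·BCD·ADA·DA·DA·BCD·ADA·BCD·ADA·BCD·ADA·BCD·ADA·DA·DA·BCD·ADA·BCD·ADA·DA·DA·BCD·ADA·BCD·ADA·BCD·ADA·BCD·ADA·DA·DA·BCD·ADA·BCD·ADA·DA·DA·BCD·ADA·BCD·ADA
    A ↦ ADA
    B ↦ DA
    C ↦ DA
    D ↦ BCD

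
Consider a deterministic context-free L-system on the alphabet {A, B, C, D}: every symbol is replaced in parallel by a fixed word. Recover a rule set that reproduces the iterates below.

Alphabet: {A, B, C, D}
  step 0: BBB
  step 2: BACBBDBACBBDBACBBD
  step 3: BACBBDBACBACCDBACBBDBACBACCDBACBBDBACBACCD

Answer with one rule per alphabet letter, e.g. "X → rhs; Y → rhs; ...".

A->BB, B->BAC, C->D, D->CD

  step 2 ⇒ step 3: BACBBDBACBBDBACBBD ⇒ BAC·BB·D·BAC·BAC·CD·BAC·BB·D·BAC·BAC·CD·BAC·BB·D·BAC·BAC·CD
    A ↦ BB
    B ↦ BAC
    C ↦ D
    D ↦ CD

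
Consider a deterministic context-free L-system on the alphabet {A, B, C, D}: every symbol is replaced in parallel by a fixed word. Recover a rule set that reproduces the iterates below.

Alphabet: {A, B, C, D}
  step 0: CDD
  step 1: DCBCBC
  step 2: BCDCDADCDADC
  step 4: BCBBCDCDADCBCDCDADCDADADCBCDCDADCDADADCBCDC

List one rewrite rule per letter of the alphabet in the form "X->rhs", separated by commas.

A->B, B->DA, C->DC, D->BC

  step 1 ⇒ step 2: DCBCBC ⇒ BC·DC·DA·DC·DA·DC
    B ↦ DA
    C ↦ DC
    D ↦ BC
    A ↦ B  (constrained at step 2)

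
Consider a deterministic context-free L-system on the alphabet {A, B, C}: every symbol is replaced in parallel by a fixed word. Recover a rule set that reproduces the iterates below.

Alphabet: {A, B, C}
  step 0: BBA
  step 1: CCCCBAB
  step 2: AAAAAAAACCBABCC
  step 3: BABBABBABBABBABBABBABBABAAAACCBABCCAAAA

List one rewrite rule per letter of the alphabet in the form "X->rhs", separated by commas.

  step 2 ⇒ step 3: AAAAAAAACCBABCC ⇒ BAB·BAB·BAB·BAB·BAB·BAB·BAB·BAB·AA·AA·CC·BAB·CC·AA·AA
    A ↦ BAB
    B ↦ CC
    C ↦ AA

A->BAB, B->CC, C->AA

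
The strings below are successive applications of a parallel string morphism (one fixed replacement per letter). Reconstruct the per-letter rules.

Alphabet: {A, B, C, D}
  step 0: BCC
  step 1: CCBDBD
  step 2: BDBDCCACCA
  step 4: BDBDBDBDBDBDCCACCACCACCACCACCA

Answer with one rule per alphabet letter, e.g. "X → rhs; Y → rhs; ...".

  step 1 ⇒ step 2: CCBDBD ⇒ BD·BD·CC·A·CC·A
    B ↦ CC
    C ↦ BD
    D ↦ A
    A ↦ BD  (constrained at step 2)

A->BD, B->CC, C->BD, D->A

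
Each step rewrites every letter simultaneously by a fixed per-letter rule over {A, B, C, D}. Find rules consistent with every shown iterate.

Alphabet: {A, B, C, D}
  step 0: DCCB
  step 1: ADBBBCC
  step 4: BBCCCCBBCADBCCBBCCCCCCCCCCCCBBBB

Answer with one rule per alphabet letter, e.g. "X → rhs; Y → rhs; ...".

  step 0 ⇒ step 1: DCCB ⇒ ADB·B·B·CC
    B ↦ CC
    C ↦ B
    D ↦ ADB
    A ↦ BC  (constrained at step 1)

A->BC, B->CC, C->B, D->ADB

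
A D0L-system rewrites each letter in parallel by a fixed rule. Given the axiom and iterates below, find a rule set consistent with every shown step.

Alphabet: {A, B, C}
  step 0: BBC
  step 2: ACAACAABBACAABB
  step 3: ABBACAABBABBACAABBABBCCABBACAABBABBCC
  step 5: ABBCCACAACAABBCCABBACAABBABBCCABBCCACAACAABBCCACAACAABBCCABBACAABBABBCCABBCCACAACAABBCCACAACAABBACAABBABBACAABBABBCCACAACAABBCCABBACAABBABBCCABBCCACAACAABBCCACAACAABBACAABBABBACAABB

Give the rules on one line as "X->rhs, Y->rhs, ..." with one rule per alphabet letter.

  step 2 ⇒ step 3: ACAACAABBACAABB ⇒ ABB·ACA·ABB·ABB·ACA·ABB·ABB·C·C·ABB·ACA·ABB·ABB·C·C
    A ↦ ABB
    B ↦ C
    C ↦ ACA

A->ABB, B->C, C->ACA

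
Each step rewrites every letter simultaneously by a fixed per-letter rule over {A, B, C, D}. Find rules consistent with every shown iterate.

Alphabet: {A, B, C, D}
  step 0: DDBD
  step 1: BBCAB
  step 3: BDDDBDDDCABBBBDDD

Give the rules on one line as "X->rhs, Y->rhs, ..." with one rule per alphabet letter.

A->DD, B->CA, C->BD, D->B

  step 0 ⇒ step 1: DDBD ⇒ B·B·CA·B
    B ↦ CA
    D ↦ B
    A ↦ DD  (constrained at step 1)
    C ↦ BD  (constrained at step 1)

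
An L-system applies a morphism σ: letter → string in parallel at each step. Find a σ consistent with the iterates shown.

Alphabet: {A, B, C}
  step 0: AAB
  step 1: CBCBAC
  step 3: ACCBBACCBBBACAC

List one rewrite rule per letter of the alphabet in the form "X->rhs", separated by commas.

  step 0 ⇒ step 1: AAB ⇒ CB·CB·AC
    A ↦ CB
    B ↦ AC
    C ↦ B  (constrained at step 1)

A->CB, B->AC, C->B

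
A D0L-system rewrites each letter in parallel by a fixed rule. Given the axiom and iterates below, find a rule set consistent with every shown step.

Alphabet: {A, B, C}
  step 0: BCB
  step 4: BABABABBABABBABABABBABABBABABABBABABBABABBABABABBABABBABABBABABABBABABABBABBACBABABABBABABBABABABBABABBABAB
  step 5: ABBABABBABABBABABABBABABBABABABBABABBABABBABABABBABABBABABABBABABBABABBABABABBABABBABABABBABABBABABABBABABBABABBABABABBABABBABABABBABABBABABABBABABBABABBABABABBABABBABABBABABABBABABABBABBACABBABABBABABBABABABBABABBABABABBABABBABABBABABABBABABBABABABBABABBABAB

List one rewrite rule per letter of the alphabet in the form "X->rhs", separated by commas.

A->BAB, B->AB, C->BAC

  step 4 ⇒ step 5: BABABABBABABBABABABBABABBABABABBABABBABABBABABABBABABBABABBABABABBABABABBABBACBABABABBABABBABABABBABABBABAB ⇒ AB·BAB·AB·BAB·AB·BAB·AB·AB·BAB·AB·BAB·AB·AB·BAB·AB·BAB·AB·BAB·AB·AB·BAB·AB·BAB·AB·AB·BAB·AB·BAB·AB·BAB·AB·AB·BAB·AB·BAB·AB·AB·BAB·AB·BAB·AB·AB·BAB·AB·BAB·AB·BAB·AB·AB·BAB·AB·BAB·AB·AB·BAB·AB·BAB·AB·AB·BAB·AB·BAB·AB·BAB·AB·AB·BAB·AB·BAB·AB·BAB·AB·AB·BAB·AB·AB·BAB·BAC·AB·BAB·AB·BAB·AB·BAB·AB·AB·BAB·AB·BAB·AB·AB·BAB·AB·BAB·AB·BAB·AB·AB·BAB·AB·BAB·AB·AB·BAB·AB·BAB·AB
    A ↦ BAB
    B ↦ AB
    C ↦ BAC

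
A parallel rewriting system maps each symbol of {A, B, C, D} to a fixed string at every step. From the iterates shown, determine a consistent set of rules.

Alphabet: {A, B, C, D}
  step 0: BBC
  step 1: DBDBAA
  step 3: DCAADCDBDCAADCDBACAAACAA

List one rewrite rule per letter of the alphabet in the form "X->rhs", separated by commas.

A->AC, B->DB, C->AA, D->DC

  step 0 ⇒ step 1: BBC ⇒ DB·DB·AA
    B ↦ DB
    C ↦ AA
    A ↦ AC  (constrained at step 1)
    D ↦ DC  (constrained at step 1)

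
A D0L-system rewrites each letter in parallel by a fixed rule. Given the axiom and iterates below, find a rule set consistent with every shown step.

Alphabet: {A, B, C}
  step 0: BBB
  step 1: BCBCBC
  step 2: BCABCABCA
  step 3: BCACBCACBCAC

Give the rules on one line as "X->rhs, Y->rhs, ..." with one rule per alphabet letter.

A->C, B->BC, C->A

  step 2 ⇒ step 3: BCABCABCA ⇒ BC·A·C·BC·A·C·BC·A·C
    A ↦ C
    B ↦ BC
    C ↦ A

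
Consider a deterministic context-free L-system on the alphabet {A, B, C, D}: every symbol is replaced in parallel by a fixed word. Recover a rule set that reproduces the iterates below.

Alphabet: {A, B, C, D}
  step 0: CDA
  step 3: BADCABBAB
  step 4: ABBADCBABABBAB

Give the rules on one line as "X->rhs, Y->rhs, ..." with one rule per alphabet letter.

  step 3 ⇒ step 4: BADCABBAB ⇒ AB·B·A·DC·B·AB·AB·B·AB
    A ↦ B
    B ↦ AB
    C ↦ DC
    D ↦ A

A->B, B->AB, C->DC, D->A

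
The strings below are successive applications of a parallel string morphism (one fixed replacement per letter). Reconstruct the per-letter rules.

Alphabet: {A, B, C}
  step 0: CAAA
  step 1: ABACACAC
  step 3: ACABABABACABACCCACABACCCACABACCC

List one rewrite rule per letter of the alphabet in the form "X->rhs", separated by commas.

  step 0 ⇒ step 1: CAAA ⇒ AB·AC·AC·AC
    A ↦ AC
    C ↦ AB
    B ↦ CC  (constrained at step 1)

A->AC, B->CC, C->AB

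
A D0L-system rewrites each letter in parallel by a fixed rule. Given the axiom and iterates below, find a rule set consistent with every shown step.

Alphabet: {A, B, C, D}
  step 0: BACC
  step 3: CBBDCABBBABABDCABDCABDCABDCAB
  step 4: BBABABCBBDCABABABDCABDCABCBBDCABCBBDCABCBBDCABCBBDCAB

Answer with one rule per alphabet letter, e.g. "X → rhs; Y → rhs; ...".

A->DC, B->AB, C->BB, D->C

  step 3 ⇒ step 4: CBBDCABBBABABDCABDCABDCABDCAB ⇒ BB·AB·AB·C·BB·DC·AB·AB·AB·DC·AB·DC·AB·C·BB·DC·AB·C·BB·DC·AB·C·BB·DC·AB·C·BB·DC·AB
    A ↦ DC
    B ↦ AB
    C ↦ BB
    D ↦ C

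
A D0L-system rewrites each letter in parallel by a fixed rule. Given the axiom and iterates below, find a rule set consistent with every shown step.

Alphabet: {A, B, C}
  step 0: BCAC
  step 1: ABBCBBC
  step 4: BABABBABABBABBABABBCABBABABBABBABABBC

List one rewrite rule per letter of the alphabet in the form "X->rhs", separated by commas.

A->B, B->AB, C->BC

  step 0 ⇒ step 1: BCAC ⇒ AB·BC·B·BC
    A ↦ B
    B ↦ AB
    C ↦ BC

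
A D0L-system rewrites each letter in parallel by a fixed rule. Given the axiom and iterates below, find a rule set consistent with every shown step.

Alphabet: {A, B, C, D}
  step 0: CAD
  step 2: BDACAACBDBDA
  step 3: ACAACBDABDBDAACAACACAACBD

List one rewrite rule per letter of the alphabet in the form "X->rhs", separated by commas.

A->BD, B->AC, C->A, D->AAC

  step 2 ⇒ step 3: BDACAACBDBDA ⇒ AC·AAC·BD·A·BD·BD·A·AC·AAC·AC·AAC·BD
    A ↦ BD
    B ↦ AC
    C ↦ A
    D ↦ AAC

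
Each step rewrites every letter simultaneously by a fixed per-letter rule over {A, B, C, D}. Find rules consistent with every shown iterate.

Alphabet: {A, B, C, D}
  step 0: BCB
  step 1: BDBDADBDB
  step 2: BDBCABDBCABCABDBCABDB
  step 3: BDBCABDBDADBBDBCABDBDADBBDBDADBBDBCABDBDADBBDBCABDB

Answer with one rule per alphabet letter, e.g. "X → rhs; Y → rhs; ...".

A->B, B->BDB, C->DAD, D->CA

  step 2 ⇒ step 3: BDBCABDBCABCABDBCABDB ⇒ BDB·CA·BDB·DAD·B·BDB·CA·BDB·DAD·B·BDB·DAD·B·BDB·CA·BDB·DAD·B·BDB·CA·BDB
    A ↦ B
    B ↦ BDB
    C ↦ DAD
    D ↦ CA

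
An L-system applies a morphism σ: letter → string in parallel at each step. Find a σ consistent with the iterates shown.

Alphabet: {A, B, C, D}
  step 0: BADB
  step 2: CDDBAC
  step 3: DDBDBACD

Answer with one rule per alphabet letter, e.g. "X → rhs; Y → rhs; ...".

A->C, B->A, C->D, D->DB

  step 2 ⇒ step 3: CDDBAC ⇒ D·DB·DB·A·C·D
    A ↦ C
    B ↦ A
    C ↦ D
    D ↦ DB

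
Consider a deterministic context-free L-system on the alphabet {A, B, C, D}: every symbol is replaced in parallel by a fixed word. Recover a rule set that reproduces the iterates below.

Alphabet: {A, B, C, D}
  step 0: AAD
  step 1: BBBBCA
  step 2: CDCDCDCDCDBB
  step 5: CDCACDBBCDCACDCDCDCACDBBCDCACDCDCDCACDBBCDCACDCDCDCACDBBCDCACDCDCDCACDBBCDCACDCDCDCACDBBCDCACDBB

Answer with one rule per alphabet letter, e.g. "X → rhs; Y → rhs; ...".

A->BB, B->CD, C->CD, D->CA

  step 1 ⇒ step 2: BBBBCA ⇒ CD·CD·CD·CD·CD·BB
    A ↦ BB
    B ↦ CD
    C ↦ CD
  step 0 ⇒ step 1: AAD ⇒ BB·BB·CA
    D ↦ CA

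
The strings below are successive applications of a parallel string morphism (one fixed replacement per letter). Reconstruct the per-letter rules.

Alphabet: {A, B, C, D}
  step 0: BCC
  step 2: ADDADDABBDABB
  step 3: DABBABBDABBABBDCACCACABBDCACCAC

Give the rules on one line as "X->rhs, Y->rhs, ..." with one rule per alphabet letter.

  step 2 ⇒ step 3: ADDADDABBDABB ⇒ D·ABB·ABB·D·ABB·ABB·D·CAC·CAC·ABB·D·CAC·CAC
    A ↦ D
    B ↦ CAC
    D ↦ ABB
    C ↦ AD  (constrained at step 0)

A->D, B->CAC, C->AD, D->ABB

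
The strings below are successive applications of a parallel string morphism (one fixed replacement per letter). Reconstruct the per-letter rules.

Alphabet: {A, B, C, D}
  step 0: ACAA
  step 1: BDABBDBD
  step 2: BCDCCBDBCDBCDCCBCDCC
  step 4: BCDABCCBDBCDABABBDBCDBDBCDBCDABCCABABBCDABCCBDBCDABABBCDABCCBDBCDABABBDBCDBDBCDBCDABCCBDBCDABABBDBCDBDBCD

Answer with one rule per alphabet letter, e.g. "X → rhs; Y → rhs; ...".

  step 1 ⇒ step 2: BDABBDBD ⇒ BCD·CC·BD·BCD·BCD·CC·BCD·CC
    A ↦ BD
    B ↦ BCD
    D ↦ CC
  step 0 ⇒ step 1: ACAA ⇒ BD·AB·BD·BD
    C ↦ AB

A->BD, B->BCD, C->AB, D->CC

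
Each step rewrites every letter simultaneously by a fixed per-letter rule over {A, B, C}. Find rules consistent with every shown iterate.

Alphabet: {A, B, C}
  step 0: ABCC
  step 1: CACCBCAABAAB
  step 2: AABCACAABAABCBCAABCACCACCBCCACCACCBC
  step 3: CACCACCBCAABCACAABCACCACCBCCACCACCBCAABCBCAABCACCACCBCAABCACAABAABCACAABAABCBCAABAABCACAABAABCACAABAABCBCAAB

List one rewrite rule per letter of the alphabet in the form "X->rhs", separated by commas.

  step 2 ⇒ step 3: AABCACAABAABCBCAABCACCACCBCCACCACCBC ⇒ CAC·CAC·CBC·AAB·CAC·AAB·CAC·CAC·CBC·CAC·CAC·CBC·AAB·CBC·AAB·CAC·CAC·CBC·AAB·CAC·AAB·AAB·CAC·AAB·AAB·CBC·AAB·AAB·CAC·AAB·AAB·CAC·AAB·AAB·CBC·AAB
    A ↦ CAC
    B ↦ CBC
    C ↦ AAB

A->CAC, B->CBC, C->AAB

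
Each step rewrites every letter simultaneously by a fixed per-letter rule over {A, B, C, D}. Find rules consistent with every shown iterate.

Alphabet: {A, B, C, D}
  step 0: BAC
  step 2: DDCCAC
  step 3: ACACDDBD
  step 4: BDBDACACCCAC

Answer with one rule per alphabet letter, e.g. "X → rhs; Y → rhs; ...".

A->B, B->CC, C->D, D->AC

  step 3 ⇒ step 4: ACACDDBD ⇒ B·D·B·D·AC·AC·CC·AC
    A ↦ B
    B ↦ CC
    C ↦ D
    D ↦ AC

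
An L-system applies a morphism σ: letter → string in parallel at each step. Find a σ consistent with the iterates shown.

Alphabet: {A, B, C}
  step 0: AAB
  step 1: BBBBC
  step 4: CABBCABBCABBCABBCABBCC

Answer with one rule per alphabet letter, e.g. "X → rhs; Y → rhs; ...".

  step 0 ⇒ step 1: AAB ⇒ BB·BB·C
    A ↦ BB
    B ↦ C
    C ↦ CA  (constrained at step 1)

A->BB, B->C, C->CA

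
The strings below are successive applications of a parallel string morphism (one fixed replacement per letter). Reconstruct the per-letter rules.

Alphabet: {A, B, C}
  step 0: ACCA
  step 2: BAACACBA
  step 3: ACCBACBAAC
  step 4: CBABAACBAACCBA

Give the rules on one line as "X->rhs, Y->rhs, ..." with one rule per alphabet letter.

  step 3 ⇒ step 4: ACCBACBAAC ⇒ C·BA·BA·A·C·BA·A·C·C·BA
    A ↦ C
    B ↦ A
    C ↦ BA

A->C, B->A, C->BA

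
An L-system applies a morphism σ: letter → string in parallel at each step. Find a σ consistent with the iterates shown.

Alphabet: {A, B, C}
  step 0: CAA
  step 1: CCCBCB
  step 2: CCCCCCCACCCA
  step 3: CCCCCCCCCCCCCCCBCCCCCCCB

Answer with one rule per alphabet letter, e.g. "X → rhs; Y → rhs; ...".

A->CB, B->CA, C->CC

  step 2 ⇒ step 3: CCCCCCCACCCA ⇒ CC·CC·CC·CC·CC·CC·CC·CB·CC·CC·CC·CB
    A ↦ CB
    C ↦ CC
  step 1 ⇒ step 2: CCCBCB ⇒ CC·CC·CC·CA·CC·CA
    B ↦ CA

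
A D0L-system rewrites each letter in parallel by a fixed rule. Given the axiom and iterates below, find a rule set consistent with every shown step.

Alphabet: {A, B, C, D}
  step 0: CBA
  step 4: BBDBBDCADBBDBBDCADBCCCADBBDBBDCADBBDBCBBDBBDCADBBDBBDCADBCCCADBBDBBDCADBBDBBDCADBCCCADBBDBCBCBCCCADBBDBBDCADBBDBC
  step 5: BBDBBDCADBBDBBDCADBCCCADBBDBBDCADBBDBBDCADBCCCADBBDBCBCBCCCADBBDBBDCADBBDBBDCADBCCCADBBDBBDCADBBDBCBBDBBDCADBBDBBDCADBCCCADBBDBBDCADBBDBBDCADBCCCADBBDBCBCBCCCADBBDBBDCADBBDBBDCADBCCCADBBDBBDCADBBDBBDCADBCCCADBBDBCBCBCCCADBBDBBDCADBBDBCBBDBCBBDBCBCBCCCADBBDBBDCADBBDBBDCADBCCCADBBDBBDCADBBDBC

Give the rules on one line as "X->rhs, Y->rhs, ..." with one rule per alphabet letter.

  step 4 ⇒ step 5: BBDBBDCADBBDBBDCADBCCCADBBDBBDCADBBDBCBBDBBDCADBBDBBDCADBCCCADBBDBBDCADBBDBBDCADBCCCADBBDBCBCBCCCADBBDBBDCADBBDBC ⇒ BBD·BBD·CAD·BBD·BBD·CAD·BC·C·CAD·BBD·BBD·CAD·BBD·BBD·CAD·BC·C·CAD·BBD·BC·BC·BC·C·CAD·BBD·BBD·CAD·BBD·BBD·CAD·BC·C·CAD·BBD·BBD·CAD·BBD·BC·BBD·BBD·CAD·BBD·BBD·CAD·BC·C·CAD·BBD·BBD·CAD·BBD·BBD·CAD·BC·C·CAD·BBD·BC·BC·BC·C·CAD·BBD·BBD·CAD·BBD·BBD·CAD·BC·C·CAD·BBD·BBD·CAD·BBD·BBD·CAD·BC·C·CAD·BBD·BC·BC·BC·C·CAD·BBD·BBD·CAD·BBD·BC·BBD·BC·BBD·BC·BC·BC·C·CAD·BBD·BBD·CAD·BBD·BBD·CAD·BC·C·CAD·BBD·BBD·CAD·BBD·BC
    A ↦ C
    B ↦ BBD
    C ↦ BC
    D ↦ CAD

A->C, B->BBD, C->BC, D->CAD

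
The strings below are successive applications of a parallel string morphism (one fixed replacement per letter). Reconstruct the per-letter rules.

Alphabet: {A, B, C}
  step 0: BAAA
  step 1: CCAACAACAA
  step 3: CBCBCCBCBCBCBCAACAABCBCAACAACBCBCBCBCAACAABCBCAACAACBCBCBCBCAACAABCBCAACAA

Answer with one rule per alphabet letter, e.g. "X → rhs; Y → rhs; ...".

A->CAA, B->C, C->BCB

  step 0 ⇒ step 1: BAAA ⇒ C·CAA·CAA·CAA
    A ↦ CAA
    B ↦ C
    C ↦ BCB  (constrained at step 1)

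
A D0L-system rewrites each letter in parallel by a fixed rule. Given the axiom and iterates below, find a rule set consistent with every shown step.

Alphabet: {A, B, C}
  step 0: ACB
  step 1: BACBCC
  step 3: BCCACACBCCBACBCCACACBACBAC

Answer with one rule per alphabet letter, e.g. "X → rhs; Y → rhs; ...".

A->B, B->BCC, C->AC

  step 0 ⇒ step 1: ACB ⇒ B·AC·BCC
    A ↦ B
    B ↦ BCC
    C ↦ AC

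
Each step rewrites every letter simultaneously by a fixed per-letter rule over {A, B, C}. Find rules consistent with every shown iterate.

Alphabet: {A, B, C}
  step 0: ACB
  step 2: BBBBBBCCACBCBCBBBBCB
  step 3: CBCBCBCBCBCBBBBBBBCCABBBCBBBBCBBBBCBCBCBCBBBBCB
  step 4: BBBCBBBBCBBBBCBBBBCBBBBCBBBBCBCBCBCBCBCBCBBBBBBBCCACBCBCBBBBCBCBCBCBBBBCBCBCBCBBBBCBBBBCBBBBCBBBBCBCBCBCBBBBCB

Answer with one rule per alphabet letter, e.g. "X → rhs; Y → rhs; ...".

A->CCA, B->CB, C->BBB

  step 3 ⇒ step 4: CBCBCBCBCBCBBBBBBBCCABBBCBBBBCBBBBCBCBCBCBBBBCB ⇒ BBB·CB·BBB·CB·BBB·CB·BBB·CB·BBB·CB·BBB·CB·CB·CB·CB·CB·CB·CB·BBB·BBB·CCA·CB·CB·CB·BBB·CB·CB·CB·CB·BBB·CB·CB·CB·CB·BBB·CB·BBB·CB·BBB·CB·BBB·CB·CB·CB·CB·BBB·CB
    A ↦ CCA
    B ↦ CB
    C ↦ BBB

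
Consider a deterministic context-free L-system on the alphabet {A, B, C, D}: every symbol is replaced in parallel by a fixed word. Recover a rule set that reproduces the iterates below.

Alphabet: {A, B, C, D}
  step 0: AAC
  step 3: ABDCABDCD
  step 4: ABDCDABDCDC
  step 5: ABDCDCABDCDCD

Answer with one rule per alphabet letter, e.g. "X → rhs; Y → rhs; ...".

  step 4 ⇒ step 5: ABDCDABDCDC ⇒ AB·D·C·D·C·AB·D·C·D·C·D
    A ↦ AB
    B ↦ D
    C ↦ D
    D ↦ C

A->AB, B->D, C->D, D->C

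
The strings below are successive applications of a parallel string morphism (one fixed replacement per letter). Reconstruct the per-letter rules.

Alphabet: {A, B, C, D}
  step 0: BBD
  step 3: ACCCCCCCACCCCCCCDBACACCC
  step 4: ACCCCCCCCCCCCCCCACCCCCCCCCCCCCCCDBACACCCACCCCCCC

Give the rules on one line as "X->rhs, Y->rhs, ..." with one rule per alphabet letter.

A->AC, B->AC, C->CC, D->DB

  step 3 ⇒ step 4: ACCCCCCCACCCCCCCDBACACCC ⇒ AC·CC·CC·CC·CC·CC·CC·CC·AC·CC·CC·CC·CC·CC·CC·CC·DB·AC·AC·CC·AC·CC·CC·CC
    A ↦ AC
    B ↦ AC
    C ↦ CC
    D ↦ DB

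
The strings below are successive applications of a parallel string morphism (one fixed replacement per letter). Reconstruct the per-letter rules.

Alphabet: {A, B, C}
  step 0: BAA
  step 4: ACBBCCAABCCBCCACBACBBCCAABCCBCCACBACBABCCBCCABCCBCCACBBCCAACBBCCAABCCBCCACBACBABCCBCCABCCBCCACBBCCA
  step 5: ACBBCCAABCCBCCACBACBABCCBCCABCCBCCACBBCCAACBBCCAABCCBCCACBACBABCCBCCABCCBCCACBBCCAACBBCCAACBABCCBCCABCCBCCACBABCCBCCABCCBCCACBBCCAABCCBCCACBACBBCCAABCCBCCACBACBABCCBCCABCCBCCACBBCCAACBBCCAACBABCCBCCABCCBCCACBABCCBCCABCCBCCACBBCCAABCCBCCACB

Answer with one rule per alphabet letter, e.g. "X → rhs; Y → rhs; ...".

  step 4 ⇒ step 5: ACBBCCAABCCBCCACBACBBCCAABCCBCCACBACBABCCBCCABCCBCCACBBCCAACBBCCAABCCBCCACBACBABCCBCCABCCBCCACBBCCA ⇒ ACB·BCC·A·A·BCC·BCC·ACB·ACB·A·BCC·BCC·A·BCC·BCC·ACB·BCC·A·ACB·BCC·A·A·BCC·BCC·ACB·ACB·A·BCC·BCC·A·BCC·BCC·ACB·BCC·A·ACB·BCC·A·ACB·A·BCC·BCC·A·BCC·BCC·ACB·A·BCC·BCC·A·BCC·BCC·ACB·BCC·A·A·BCC·BCC·ACB·ACB·BCC·A·A·BCC·BCC·ACB·ACB·A·BCC·BCC·A·BCC·BCC·ACB·BCC·A·ACB·BCC·A·ACB·A·BCC·BCC·A·BCC·BCC·ACB·A·BCC·BCC·A·BCC·BCC·ACB·BCC·A·A·BCC·BCC·ACB
    A ↦ ACB
    B ↦ A
    C ↦ BCC

A->ACB, B->A, C->BCC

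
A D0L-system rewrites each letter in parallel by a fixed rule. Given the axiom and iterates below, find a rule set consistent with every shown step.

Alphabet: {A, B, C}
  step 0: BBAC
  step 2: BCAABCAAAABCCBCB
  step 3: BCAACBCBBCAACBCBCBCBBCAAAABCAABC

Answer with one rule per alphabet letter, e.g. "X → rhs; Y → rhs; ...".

A->CB, B->BC, C->AA

  step 2 ⇒ step 3: BCAABCAAAABCCBCB ⇒ BC·AA·CB·CB·BC·AA·CB·CB·CB·CB·BC·AA·AA·BC·AA·BC
    A ↦ CB
    B ↦ BC
    C ↦ AA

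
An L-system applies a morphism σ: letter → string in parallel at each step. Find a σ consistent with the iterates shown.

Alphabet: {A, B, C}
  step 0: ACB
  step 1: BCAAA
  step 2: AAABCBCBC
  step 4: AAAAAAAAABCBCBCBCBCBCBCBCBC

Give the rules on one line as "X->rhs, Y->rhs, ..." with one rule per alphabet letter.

  step 1 ⇒ step 2: BCAAA ⇒ A·AA·BC·BC·BC
    A ↦ BC
    B ↦ A
    C ↦ AA

A->BC, B->A, C->AA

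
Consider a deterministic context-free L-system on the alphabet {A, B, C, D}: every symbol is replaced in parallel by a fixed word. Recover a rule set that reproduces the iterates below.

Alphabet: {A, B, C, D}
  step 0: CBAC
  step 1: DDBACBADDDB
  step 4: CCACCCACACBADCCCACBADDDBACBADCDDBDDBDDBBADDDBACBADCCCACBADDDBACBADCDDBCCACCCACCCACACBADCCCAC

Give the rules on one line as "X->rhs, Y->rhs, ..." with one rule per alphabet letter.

  step 0 ⇒ step 1: CBAC ⇒ DDB·AC·BAD·DDB
    A ↦ BAD
    B ↦ AC
    C ↦ DDB
    D ↦ C  (constrained at step 1)

A->BAD, B->AC, C->DDB, D->C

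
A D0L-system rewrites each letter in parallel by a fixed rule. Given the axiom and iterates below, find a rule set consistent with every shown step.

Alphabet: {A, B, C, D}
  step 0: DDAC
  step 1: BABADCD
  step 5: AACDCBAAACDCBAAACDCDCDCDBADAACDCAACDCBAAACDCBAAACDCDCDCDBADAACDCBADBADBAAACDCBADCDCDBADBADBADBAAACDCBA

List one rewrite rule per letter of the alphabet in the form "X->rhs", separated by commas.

A->DC, B->AAC, C->D, D->BA

  step 0 ⇒ step 1: DDAC ⇒ BA·BA·DC·D
    A ↦ DC
    C ↦ D
    D ↦ BA
    B ↦ AAC  (constrained at step 1)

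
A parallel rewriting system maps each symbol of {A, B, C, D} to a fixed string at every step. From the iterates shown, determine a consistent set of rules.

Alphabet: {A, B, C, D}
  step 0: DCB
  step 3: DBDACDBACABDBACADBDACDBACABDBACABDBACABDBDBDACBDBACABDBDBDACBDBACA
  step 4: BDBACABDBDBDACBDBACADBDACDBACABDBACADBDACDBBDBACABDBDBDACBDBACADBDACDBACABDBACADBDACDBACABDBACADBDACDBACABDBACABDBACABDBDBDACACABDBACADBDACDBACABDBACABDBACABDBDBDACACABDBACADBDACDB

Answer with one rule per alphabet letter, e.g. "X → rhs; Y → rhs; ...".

A->DB, B->ACA, C->DAC, D->BDB

  step 3 ⇒ step 4: DBDACDBACABDBACADBDACDBACABDBACABDBACABDBDBDACBDBACABDBDBDACBDBACA ⇒ BDB·ACA·BDB·DB·DAC·BDB·ACA·DB·DAC·DB·ACA·BDB·ACA·DB·DAC·DB·BDB·ACA·BDB·DB·DAC·BDB·ACA·DB·DAC·DB·ACA·BDB·ACA·DB·DAC·DB·ACA·BDB·ACA·DB·DAC·DB·ACA·BDB·ACA·BDB·ACA·BDB·DB·DAC·ACA·BDB·ACA·DB·DAC·DB·ACA·BDB·ACA·BDB·ACA·BDB·DB·DAC·ACA·BDB·ACA·DB·DAC·DB
    A ↦ DB
    B ↦ ACA
    C ↦ DAC
    D ↦ BDB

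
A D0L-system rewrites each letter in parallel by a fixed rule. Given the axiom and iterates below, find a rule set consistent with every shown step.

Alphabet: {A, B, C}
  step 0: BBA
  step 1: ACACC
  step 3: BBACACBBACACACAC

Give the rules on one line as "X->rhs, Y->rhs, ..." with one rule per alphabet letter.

A->C, B->AC, C->BB

  step 0 ⇒ step 1: BBA ⇒ AC·AC·C
    A ↦ C
    B ↦ AC
    C ↦ BB  (constrained at step 1)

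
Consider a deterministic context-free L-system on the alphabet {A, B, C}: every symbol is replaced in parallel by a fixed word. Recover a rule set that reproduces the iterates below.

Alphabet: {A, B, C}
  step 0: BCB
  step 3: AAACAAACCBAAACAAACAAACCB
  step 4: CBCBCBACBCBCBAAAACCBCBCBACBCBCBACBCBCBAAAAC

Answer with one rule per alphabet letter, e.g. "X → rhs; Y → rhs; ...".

  step 3 ⇒ step 4: AAACAAACCBAAACAAACAAACCB ⇒ CB·CB·CB·A·CB·CB·CB·A·A·AAC·CB·CB·CB·A·CB·CB·CB·A·CB·CB·CB·A·A·AAC
    A ↦ CB
    B ↦ AAC
    C ↦ A

A->CB, B->AAC, C->A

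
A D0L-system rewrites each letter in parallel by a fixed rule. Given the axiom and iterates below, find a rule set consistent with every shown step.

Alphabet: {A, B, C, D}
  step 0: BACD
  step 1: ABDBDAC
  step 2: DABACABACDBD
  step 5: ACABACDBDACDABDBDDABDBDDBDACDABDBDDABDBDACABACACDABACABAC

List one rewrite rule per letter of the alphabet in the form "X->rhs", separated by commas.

  step 1 ⇒ step 2: ABDBDAC ⇒ D·AB·AC·AB·AC·D·BD
    A ↦ D
    B ↦ AB
    C ↦ BD
    D ↦ AC

A->D, B->AB, C->BD, D->AC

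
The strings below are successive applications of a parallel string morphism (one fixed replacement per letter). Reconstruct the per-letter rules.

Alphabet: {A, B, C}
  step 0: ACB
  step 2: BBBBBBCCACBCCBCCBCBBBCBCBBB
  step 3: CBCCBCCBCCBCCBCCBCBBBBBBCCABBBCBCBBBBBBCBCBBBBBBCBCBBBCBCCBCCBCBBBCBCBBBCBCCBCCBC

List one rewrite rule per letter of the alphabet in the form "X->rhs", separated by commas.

A->CCA, B->CBC, C->BBB

  step 2 ⇒ step 3: BBBBBBCCACBCCBCCBCBBBCBCBBB ⇒ CBC·CBC·CBC·CBC·CBC·CBC·BBB·BBB·CCA·BBB·CBC·BBB·BBB·CBC·BBB·BBB·CBC·BBB·CBC·CBC·CBC·BBB·CBC·BBB·CBC·CBC·CBC
    A ↦ CCA
    B ↦ CBC
    C ↦ BBB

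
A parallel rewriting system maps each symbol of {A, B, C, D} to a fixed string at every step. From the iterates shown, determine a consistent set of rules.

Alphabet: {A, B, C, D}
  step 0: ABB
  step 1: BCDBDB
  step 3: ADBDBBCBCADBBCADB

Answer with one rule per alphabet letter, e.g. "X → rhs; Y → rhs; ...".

A->BC, B->DB, C->BA, D->A

  step 0 ⇒ step 1: ABB ⇒ BC·DB·DB
    A ↦ BC
    B ↦ DB
    C ↦ BA  (constrained at step 1)
    D ↦ A  (constrained at step 1)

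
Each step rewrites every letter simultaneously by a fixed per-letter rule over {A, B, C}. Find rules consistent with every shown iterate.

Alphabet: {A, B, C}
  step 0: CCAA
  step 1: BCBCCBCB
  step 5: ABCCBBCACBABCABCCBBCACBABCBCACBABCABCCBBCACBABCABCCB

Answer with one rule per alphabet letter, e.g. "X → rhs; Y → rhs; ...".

A->CB, B->A, C->BC

  step 0 ⇒ step 1: CCAA ⇒ BC·BC·CB·CB
    A ↦ CB
    C ↦ BC
    B ↦ A  (constrained at step 1)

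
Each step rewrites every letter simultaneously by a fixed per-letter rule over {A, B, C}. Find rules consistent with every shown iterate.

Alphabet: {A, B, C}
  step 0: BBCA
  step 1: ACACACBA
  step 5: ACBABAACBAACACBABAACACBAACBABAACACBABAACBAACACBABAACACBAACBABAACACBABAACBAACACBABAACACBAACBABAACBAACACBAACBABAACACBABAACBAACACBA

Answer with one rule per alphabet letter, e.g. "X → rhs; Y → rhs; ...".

A->BA, B->AC, C->AC

  step 0 ⇒ step 1: BBCA ⇒ AC·AC·AC·BA
    A ↦ BA
    B ↦ AC
    C ↦ AC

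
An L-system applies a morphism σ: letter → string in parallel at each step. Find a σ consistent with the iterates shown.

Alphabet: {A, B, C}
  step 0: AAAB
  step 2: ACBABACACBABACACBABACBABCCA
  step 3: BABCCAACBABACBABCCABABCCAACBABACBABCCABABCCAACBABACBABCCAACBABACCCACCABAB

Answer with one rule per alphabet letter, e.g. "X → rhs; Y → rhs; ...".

  step 2 ⇒ step 3: ACBABACACBABACACBABACBABCCA ⇒ BAB·CCA·AC·BAB·AC·BAB·CCA·BAB·CCA·AC·BAB·AC·BAB·CCA·BAB·CCA·AC·BAB·AC·BAB·CCA·AC·BAB·AC·CCA·CCA·BAB
    A ↦ BAB
    B ↦ AC
    C ↦ CCA

A->BAB, B->AC, C->CCA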